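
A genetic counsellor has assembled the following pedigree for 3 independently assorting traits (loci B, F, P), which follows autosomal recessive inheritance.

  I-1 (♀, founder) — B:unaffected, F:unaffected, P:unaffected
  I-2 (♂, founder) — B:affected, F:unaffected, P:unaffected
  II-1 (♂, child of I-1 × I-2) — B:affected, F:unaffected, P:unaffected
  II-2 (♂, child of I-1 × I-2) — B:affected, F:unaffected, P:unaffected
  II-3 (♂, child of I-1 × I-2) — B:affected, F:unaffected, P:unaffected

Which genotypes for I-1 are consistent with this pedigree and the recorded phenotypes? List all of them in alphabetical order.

I-1 ∈ {Bb FF PP, Bb FF Pp, Bb Ff PP, Bb Ff Pp}

B/I-1 un ·: Bb
B/I-2 aff ·: bb
B/II-1 aff I-1×I-2: bb
B/II-2 aff I-1×I-2: bb
B/II-3 aff I-1×I-2: bb
⇒ B over [I-1,I-2,II-1,II-2,II-3]: 1 consistent
F/I-1 un ·: FF|Ff
F/I-2 un ·: FF|Ff
F/II-1 un I-1×I-2: FF|Ff
F/II-2 un I-1×I-2: FF|Ff
F/II-3 un I-1×I-2: FF|Ff
⇒ F over [I-1,I-2,II-1,II-2,II-3]: 25 consistent
P/I-1 un ·: PP|Pp
P/I-2 un ·: PP|Pp
P/II-1 un I-1×I-2: PP|Pp
P/II-2 un I-1×I-2: PP|Pp
P/II-3 un I-1×I-2: PP|Pp
⇒ P over [I-1,I-2,II-1,II-2,II-3]: 25 consistent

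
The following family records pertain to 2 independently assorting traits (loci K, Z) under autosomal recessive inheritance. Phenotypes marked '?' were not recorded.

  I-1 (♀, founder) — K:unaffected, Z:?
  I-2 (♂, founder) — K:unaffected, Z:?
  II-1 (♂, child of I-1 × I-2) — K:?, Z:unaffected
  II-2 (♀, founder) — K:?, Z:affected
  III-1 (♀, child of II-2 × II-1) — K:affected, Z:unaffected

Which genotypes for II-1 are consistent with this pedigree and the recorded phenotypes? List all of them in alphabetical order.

II-1 ∈ {Kk ZZ, Kk Zz, kk ZZ, kk Zz}

K/I-1 un ·: KK|Kk
K/I-2 un ·: KK|Kk
K/II-1 ? I-1×I-2: Kk|kk
K/II-2 ? ·: Kk|kk
K/III-1 aff II-2×II-1: kk
⇒ K over [I-1,I-2,II-1,II-2,III-1]: 8 consistent
Z/I-1 ? ·: ZZ|Zz|zz
Z/I-2 ? ·: ZZ|Zz|zz
Z/II-1 un I-1×I-2: ZZ|Zz
Z/II-2 aff ·: zz
Z/III-1 un II-2×II-1: Zz
⇒ Z over [I-1,I-2,II-1,II-2,III-1]: 11 consistent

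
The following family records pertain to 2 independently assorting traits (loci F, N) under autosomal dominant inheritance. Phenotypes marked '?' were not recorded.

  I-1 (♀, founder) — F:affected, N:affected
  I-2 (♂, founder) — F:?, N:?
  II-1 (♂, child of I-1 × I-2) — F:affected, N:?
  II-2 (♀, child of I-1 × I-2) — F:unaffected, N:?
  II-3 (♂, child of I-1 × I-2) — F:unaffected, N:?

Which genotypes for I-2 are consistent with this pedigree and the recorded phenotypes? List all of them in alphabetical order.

I-2 ∈ {Ff NN, Ff Nn, Ff nn, ff NN, ff Nn, ff nn}

F/I-1 aff ·: Ff
F/I-2 ? ·: ff|Ff
F/II-1 aff I-1×I-2: Ff|FF
F/II-2 un I-1×I-2: ff
F/II-3 un I-1×I-2: ff
⇒ F over [I-1,I-2,II-1,II-2,II-3]: 3 consistent
N/I-1 aff ·: Nn|NN
N/I-2 ? ·: nn|Nn|NN
N/II-1 ? I-1×I-2: nn|Nn|NN
N/II-2 ? I-1×I-2: nn|Nn|NN
N/II-3 ? I-1×I-2: nn|Nn|NN
⇒ N over [I-1,I-2,II-1,II-2,II-3]: 53 consistent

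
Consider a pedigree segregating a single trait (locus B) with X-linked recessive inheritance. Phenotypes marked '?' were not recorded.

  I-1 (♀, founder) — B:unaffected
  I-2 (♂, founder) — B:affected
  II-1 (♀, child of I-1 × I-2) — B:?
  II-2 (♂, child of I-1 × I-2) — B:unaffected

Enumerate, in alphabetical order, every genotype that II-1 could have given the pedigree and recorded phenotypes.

B/I-1 un ·: X^BX^B|X^BX^b
B/I-2 aff ·: X^bY
B/II-1 ? I-1×I-2: X^BX^b|X^bX^b
B/II-2 un I-1×I-2: X^BY
⇒ B over [I-1,I-2,II-1,II-2]: 3 consistent

II-1 ∈ {X^BX^b, X^bX^b}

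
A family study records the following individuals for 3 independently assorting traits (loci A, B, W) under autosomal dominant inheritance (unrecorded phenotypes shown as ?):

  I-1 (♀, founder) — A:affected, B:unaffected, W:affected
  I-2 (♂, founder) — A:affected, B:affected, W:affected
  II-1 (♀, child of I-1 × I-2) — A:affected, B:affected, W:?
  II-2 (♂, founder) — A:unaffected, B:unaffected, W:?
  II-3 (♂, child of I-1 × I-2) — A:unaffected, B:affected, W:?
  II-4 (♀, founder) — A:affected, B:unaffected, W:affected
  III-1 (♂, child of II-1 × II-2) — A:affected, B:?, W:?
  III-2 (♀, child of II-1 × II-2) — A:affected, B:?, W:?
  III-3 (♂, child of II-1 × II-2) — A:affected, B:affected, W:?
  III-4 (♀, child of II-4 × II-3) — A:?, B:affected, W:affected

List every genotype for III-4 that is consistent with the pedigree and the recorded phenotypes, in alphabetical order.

III-4 ∈ {Aa Bb WW, Aa Bb Ww, aa Bb WW, aa Bb Ww}

A/I-1 aff ·: Aa
A/I-2 aff ·: Aa
A/II-1 aff I-1×I-2: Aa|AA
A/II-2 un ·: aa
A/II-3 un I-1×I-2: aa
A/II-4 aff ·: Aa|AA
A/III-1 aff II-1×II-2: Aa
A/III-2 aff II-1×II-2: Aa
A/III-3 aff II-1×II-2: Aa
A/III-4 ? II-4×II-3: aa|Aa
⇒ A over [I-1,I-2,II-1,II-2,II-3,II-4,III-1,III-2,III-3,III-4]: 6 consistent
B/I-1 un ·: bb
B/I-2 aff ·: Bb|BB
B/II-1 aff I-1×I-2: Bb
B/II-2 un ·: bb
B/II-3 aff I-1×I-2: Bb
B/II-4 un ·: bb
B/III-1 ? II-1×II-2: bb|Bb
B/III-2 ? II-1×II-2: bb|Bb
B/III-3 aff II-1×II-2: Bb
B/III-4 aff II-4×II-3: Bb
⇒ B over [I-1,I-2,II-1,II-2,II-3,II-4,III-1,III-2,III-3,III-4]: 8 consistent
W/I-1 aff ·: Ww|WW
W/I-2 aff ·: Ww|WW
W/II-1 ? I-1×I-2: ww|Ww|WW
W/II-2 ? ·: ww|Ww|WW
W/II-3 ? I-1×I-2: ww|Ww|WW
W/II-4 aff ·: Ww|WW
W/III-1 ? II-1×II-2: ww|Ww|WW
W/III-2 ? II-1×II-2: ww|Ww|WW
W/III-3 ? II-1×II-2: ww|Ww|WW
W/III-4 aff II-4×II-3: Ww|WW
⇒ W over [I-1,I-2,II-1,II-2,II-3,II-4,III-1,III-2,III-3,III-4]: 1339 consistent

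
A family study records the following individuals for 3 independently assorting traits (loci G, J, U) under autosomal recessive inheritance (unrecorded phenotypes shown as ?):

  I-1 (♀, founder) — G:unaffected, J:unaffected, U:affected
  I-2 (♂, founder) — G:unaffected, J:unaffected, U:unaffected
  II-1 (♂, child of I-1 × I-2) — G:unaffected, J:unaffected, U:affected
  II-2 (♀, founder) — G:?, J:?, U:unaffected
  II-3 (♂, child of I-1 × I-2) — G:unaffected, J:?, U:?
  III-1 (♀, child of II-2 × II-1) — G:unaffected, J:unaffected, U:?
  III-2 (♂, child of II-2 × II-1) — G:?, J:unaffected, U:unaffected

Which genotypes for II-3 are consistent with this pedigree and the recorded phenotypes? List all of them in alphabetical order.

II-3 ∈ {GG JJ Uu, GG JJ uu, GG Jj Uu, GG Jj uu, GG jj Uu, GG jj uu, Gg JJ Uu, Gg JJ uu, Gg Jj Uu, Gg Jj uu, Gg jj Uu, Gg jj uu}

G/I-1 un ·: GG|Gg
G/I-2 un ·: GG|Gg
G/II-1 un I-1×I-2: GG|Gg
G/II-2 ? ·: GG|Gg|gg
G/II-3 un I-1×I-2: GG|Gg
G/III-1 un II-2×II-1: GG|Gg
G/III-2 ? II-2×II-1: GG|Gg|gg
⇒ G over [I-1,I-2,II-1,II-2,II-3,III-1,III-2]: 114 consistent
J/I-1 un ·: JJ|Jj
J/I-2 un ·: JJ|Jj
J/II-1 un I-1×I-2: JJ|Jj
J/II-2 ? ·: JJ|Jj|jj
J/II-3 ? I-1×I-2: JJ|Jj|jj
J/III-1 un II-2×II-1: JJ|Jj
J/III-2 un II-2×II-1: JJ|Jj
⇒ J over [I-1,I-2,II-1,II-2,II-3,III-1,III-2]: 111 consistent
U/I-1 aff ·: uu
U/I-2 un ·: Uu
U/II-1 aff I-1×I-2: uu
U/II-2 un ·: UU|Uu
U/II-3 ? I-1×I-2: Uu|uu
U/III-1 ? II-2×II-1: Uu|uu
U/III-2 un II-2×II-1: Uu
⇒ U over [I-1,I-2,II-1,II-2,II-3,III-1,III-2]: 6 consistent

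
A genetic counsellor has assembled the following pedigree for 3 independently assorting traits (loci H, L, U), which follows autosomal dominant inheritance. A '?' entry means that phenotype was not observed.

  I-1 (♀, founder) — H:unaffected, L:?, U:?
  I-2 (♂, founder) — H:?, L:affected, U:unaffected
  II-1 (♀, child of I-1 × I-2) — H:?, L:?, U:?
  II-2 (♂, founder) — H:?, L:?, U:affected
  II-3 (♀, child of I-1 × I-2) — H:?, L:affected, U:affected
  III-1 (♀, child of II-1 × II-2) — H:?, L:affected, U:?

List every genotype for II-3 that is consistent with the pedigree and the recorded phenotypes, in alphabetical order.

H/I-1 un ·: hh
H/I-2 ? ·: hh|Hh|HH
H/II-1 ? I-1×I-2: hh|Hh
H/II-2 ? ·: hh|Hh|HH
H/II-3 ? I-1×I-2: hh|Hh
H/III-1 ? II-1×II-2: hh|Hh|HH
⇒ H over [I-1,I-2,II-1,II-2,II-3,III-1]: 33 consistent
L/I-1 ? ·: ll|Ll|LL
L/I-2 aff ·: Ll|LL
L/II-1 ? I-1×I-2: ll|Ll|LL
L/II-2 ? ·: ll|Ll|LL
L/II-3 aff I-1×I-2: Ll|LL
L/III-1 aff II-1×II-2: Ll|LL
⇒ L over [I-1,I-2,II-1,II-2,II-3,III-1]: 74 consistent
U/I-1 ? ·: Uu|UU
U/I-2 un ·: uu
U/II-1 ? I-1×I-2: uu|Uu
U/II-2 aff ·: Uu|UU
U/II-3 aff I-1×I-2: Uu
U/III-1 ? II-1×II-2: uu|Uu|UU
⇒ U over [I-1,I-2,II-1,II-2,II-3,III-1]: 13 consistent

II-3 ∈ {Hh LL Uu, Hh Ll Uu, hh LL Uu, hh Ll Uu}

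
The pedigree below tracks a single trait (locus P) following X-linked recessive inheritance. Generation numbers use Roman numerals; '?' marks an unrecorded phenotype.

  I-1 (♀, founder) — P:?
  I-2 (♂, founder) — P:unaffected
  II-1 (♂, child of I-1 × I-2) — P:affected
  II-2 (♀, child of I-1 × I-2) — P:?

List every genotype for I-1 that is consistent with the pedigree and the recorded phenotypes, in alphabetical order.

I-1 ∈ {X^PX^p, X^pX^p}

P/I-1 ? ·: X^PX^p|X^pX^p
P/I-2 un ·: X^PY
P/II-1 aff I-1×I-2: X^pY
P/II-2 ? I-1×I-2: X^PX^P|X^PX^p
⇒ P over [I-1,I-2,II-1,II-2]: 3 consistent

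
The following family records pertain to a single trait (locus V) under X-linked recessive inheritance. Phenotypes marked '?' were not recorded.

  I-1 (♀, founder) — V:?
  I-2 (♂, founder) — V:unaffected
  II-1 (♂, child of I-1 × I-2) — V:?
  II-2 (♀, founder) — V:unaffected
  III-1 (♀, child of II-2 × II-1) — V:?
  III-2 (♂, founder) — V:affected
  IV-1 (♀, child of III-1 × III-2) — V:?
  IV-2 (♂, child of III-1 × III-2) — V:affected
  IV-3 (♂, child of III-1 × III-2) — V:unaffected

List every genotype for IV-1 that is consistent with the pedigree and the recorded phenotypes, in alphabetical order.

V/I-1 ? ·: X^VX^V|X^VX^v|X^vX^v
V/I-2 un ·: X^VY
V/II-1 ? I-1×I-2: X^VY|X^vY
V/II-2 un ·: X^VX^V|X^VX^v
V/III-1 ? II-2×II-1: X^VX^v
V/III-2 aff ·: X^vY
V/IV-1 ? III-1×III-2: X^VX^v|X^vX^v
V/IV-2 aff III-1×III-2: X^vY
V/IV-3 un III-1×III-2: X^VY
⇒ V over [I-1,I-2,II-1,II-2,III-1,III-2,IV-1,IV-2,IV-3]: 12 consistent

IV-1 ∈ {X^VX^v, X^vX^v}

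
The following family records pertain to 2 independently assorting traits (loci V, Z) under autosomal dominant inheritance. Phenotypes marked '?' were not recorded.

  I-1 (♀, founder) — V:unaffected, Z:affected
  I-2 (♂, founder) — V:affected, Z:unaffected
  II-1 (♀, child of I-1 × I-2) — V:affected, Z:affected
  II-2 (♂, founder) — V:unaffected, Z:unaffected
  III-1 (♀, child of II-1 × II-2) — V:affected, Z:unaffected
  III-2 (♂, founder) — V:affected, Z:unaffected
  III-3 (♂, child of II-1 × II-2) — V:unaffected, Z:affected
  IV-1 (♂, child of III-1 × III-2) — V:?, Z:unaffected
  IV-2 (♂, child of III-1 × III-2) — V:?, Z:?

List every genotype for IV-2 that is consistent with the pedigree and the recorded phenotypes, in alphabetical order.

IV-2 ∈ {VV zz, Vv zz, vv zz}

V/I-1 un ·: vv
V/I-2 aff ·: Vv|VV
V/II-1 aff I-1×I-2: Vv
V/II-2 un ·: vv
V/III-1 aff II-1×II-2: Vv
V/III-2 aff ·: Vv|VV
V/III-3 un II-1×II-2: vv
V/IV-1 ? III-1×III-2: vv|Vv|VV
V/IV-2 ? III-1×III-2: vv|Vv|VV
⇒ V over [I-1,I-2,II-1,II-2,III-1,III-2,III-3,IV-1,IV-2]: 26 consistent
Z/I-1 aff ·: Zz|ZZ
Z/I-2 un ·: zz
Z/II-1 aff I-1×I-2: Zz
Z/II-2 un ·: zz
Z/III-1 un II-1×II-2: zz
Z/III-2 un ·: zz
Z/III-3 aff II-1×II-2: Zz
Z/IV-1 un III-1×III-2: zz
Z/IV-2 ? III-1×III-2: zz
⇒ Z over [I-1,I-2,II-1,II-2,III-1,III-2,III-3,IV-1,IV-2]: 2 consistent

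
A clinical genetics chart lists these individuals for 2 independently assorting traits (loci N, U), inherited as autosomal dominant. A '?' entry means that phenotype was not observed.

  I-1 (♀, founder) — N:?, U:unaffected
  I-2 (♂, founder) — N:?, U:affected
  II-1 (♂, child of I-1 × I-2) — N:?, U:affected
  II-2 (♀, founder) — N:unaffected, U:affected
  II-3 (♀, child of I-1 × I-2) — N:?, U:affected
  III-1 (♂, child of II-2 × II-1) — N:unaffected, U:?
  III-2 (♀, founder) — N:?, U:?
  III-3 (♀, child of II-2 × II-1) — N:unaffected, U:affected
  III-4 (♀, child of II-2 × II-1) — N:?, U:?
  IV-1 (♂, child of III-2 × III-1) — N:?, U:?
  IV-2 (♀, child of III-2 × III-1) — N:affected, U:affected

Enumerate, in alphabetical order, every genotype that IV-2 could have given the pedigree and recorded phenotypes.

N/I-1 ? ·: nn|Nn|NN
N/I-2 ? ·: nn|Nn|NN
N/II-1 ? I-1×I-2: nn|Nn
N/II-2 un ·: nn
N/II-3 ? I-1×I-2: nn|Nn|NN
N/III-1 un II-2×II-1: nn
N/III-2 ? ·: Nn|NN
N/III-3 un II-2×II-1: nn
N/III-4 ? II-2×II-1: nn|Nn
N/IV-1 ? III-2×III-1: nn|Nn
N/IV-2 aff III-2×III-1: Nn
⇒ N over [I-1,I-2,II-1,II-2,II-3,III-1,III-2,III-3,III-4,IV-1,IV-2]: 102 consistent
U/I-1 un ·: uu
U/I-2 aff ·: Uu|UU
U/II-1 aff I-1×I-2: Uu
U/II-2 aff ·: Uu|UU
U/II-3 aff I-1×I-2: Uu
U/III-1 ? II-2×II-1: uu|Uu|UU
U/III-2 ? ·: uu|Uu|UU
U/III-3 aff II-2×II-1: Uu|UU
U/III-4 ? II-2×II-1: uu|Uu|UU
U/IV-1 ? III-2×III-1: uu|Uu|UU
U/IV-2 aff III-2×III-1: Uu|UU
⇒ U over [I-1,I-2,II-1,II-2,II-3,III-1,III-2,III-3,III-4,IV-1,IV-2]: 396 consistent

IV-2 ∈ {Nn UU, Nn Uu}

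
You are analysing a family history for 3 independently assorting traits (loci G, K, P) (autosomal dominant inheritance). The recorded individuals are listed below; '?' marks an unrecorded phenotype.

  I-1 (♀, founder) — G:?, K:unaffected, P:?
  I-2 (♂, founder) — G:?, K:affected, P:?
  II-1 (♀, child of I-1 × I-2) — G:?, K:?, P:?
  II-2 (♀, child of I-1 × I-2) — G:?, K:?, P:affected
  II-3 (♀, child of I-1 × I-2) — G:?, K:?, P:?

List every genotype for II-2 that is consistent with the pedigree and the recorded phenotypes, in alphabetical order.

G/I-1 ? ·: gg|Gg|GG
G/I-2 ? ·: gg|Gg|GG
G/II-1 ? I-1×I-2: gg|Gg|GG
G/II-2 ? I-1×I-2: gg|Gg|GG
G/II-3 ? I-1×I-2: gg|Gg|GG
⇒ G over [I-1,I-2,II-1,II-2,II-3]: 63 consistent
K/I-1 un ·: kk
K/I-2 aff ·: Kk|KK
K/II-1 ? I-1×I-2: kk|Kk
K/II-2 ? I-1×I-2: kk|Kk
K/II-3 ? I-1×I-2: kk|Kk
⇒ K over [I-1,I-2,II-1,II-2,II-3]: 9 consistent
P/I-1 ? ·: pp|Pp|PP
P/I-2 ? ·: pp|Pp|PP
P/II-1 ? I-1×I-2: pp|Pp|PP
P/II-2 aff I-1×I-2: Pp|PP
P/II-3 ? I-1×I-2: pp|Pp|PP
⇒ P over [I-1,I-2,II-1,II-2,II-3]: 45 consistent

II-2 ∈ {GG Kk PP, GG Kk Pp, GG kk PP, GG kk Pp, Gg Kk PP, Gg Kk Pp, Gg kk PP, Gg kk Pp, gg Kk PP, gg Kk Pp, gg kk PP, gg kk Pp}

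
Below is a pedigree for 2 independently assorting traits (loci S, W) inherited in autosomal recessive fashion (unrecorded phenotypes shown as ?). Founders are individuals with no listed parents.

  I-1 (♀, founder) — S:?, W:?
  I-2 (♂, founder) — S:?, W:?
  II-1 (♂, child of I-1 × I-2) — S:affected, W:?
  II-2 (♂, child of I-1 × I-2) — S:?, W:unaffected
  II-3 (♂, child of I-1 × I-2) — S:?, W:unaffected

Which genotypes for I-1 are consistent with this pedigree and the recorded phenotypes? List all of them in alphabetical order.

I-1 ∈ {Ss WW, Ss Ww, Ss ww, ss WW, ss Ww, ss ww}

S/I-1 ? ·: Ss|ss
S/I-2 ? ·: Ss|ss
S/II-1 aff I-1×I-2: ss
S/II-2 ? I-1×I-2: SS|Ss|ss
S/II-3 ? I-1×I-2: SS|Ss|ss
⇒ S over [I-1,I-2,II-1,II-2,II-3]: 18 consistent
W/I-1 ? ·: WW|Ww|ww
W/I-2 ? ·: WW|Ww|ww
W/II-1 ? I-1×I-2: WW|Ww|ww
W/II-2 un I-1×I-2: WW|Ww
W/II-3 un I-1×I-2: WW|Ww
⇒ W over [I-1,I-2,II-1,II-2,II-3]: 35 consistent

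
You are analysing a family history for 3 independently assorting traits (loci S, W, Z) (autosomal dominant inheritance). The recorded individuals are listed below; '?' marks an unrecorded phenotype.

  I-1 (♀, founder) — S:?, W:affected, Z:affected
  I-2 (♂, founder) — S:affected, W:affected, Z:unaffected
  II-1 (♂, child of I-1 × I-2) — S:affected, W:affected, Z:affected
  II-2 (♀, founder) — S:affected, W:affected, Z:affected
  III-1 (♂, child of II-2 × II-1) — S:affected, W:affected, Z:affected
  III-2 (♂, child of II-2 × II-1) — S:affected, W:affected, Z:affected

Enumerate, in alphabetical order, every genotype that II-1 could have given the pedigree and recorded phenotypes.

II-1 ∈ {SS WW Zz, SS Ww Zz, Ss WW Zz, Ss Ww Zz}

S/I-1 ? ·: ss|Ss|SS
S/I-2 aff ·: Ss|SS
S/II-1 aff I-1×I-2: Ss|SS
S/II-2 aff ·: Ss|SS
S/III-1 aff II-2×II-1: Ss|SS
S/III-2 aff II-2×II-1: Ss|SS
⇒ S over [I-1,I-2,II-1,II-2,III-1,III-2]: 60 consistent
W/I-1 aff ·: Ww|WW
W/I-2 aff ·: Ww|WW
W/II-1 aff I-1×I-2: Ww|WW
W/II-2 aff ·: Ww|WW
W/III-1 aff II-2×II-1: Ww|WW
W/III-2 aff II-2×II-1: Ww|WW
⇒ W over [I-1,I-2,II-1,II-2,III-1,III-2]: 44 consistent
Z/I-1 aff ·: Zz|ZZ
Z/I-2 un ·: zz
Z/II-1 aff I-1×I-2: Zz
Z/II-2 aff ·: Zz|ZZ
Z/III-1 aff II-2×II-1: Zz|ZZ
Z/III-2 aff II-2×II-1: Zz|ZZ
⇒ Z over [I-1,I-2,II-1,II-2,III-1,III-2]: 16 consistent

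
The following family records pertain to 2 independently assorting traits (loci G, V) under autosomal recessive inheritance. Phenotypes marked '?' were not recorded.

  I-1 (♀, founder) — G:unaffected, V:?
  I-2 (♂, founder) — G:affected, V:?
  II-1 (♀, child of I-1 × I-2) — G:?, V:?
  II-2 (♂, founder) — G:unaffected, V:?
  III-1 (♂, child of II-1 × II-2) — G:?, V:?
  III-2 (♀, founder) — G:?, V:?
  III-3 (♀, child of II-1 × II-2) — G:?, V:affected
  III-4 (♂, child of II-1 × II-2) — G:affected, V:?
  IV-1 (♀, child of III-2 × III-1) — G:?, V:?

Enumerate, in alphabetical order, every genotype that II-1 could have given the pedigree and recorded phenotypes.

II-1 ∈ {Gg Vv, Gg vv, gg Vv, gg vv}

G/I-1 un ·: GG|Gg
G/I-2 aff ·: gg
G/II-1 ? I-1×I-2: Gg|gg
G/II-2 un ·: Gg
G/III-1 ? II-1×II-2: GG|Gg|gg
G/III-2 ? ·: GG|Gg|gg
G/III-3 ? II-1×II-2: GG|Gg|gg
G/III-4 aff II-1×II-2: gg
G/IV-1 ? III-2×III-1: GG|Gg|gg
⇒ G over [I-1,I-2,II-1,II-2,III-1,III-2,III-3,III-4,IV-1]: 112 consistent
V/I-1 ? ·: VV|Vv|vv
V/I-2 ? ·: VV|Vv|vv
V/II-1 ? I-1×I-2: Vv|vv
V/II-2 ? ·: Vv|vv
V/III-1 ? II-1×II-2: VV|Vv|vv
V/III-2 ? ·: VV|Vv|vv
V/III-3 aff II-1×II-2: vv
V/III-4 ? II-1×II-2: VV|Vv|vv
V/IV-1 ? III-2×III-1: VV|Vv|vv
⇒ V over [I-1,I-2,II-1,II-2,III-1,III-2,III-3,III-4,IV-1]: 573 consistent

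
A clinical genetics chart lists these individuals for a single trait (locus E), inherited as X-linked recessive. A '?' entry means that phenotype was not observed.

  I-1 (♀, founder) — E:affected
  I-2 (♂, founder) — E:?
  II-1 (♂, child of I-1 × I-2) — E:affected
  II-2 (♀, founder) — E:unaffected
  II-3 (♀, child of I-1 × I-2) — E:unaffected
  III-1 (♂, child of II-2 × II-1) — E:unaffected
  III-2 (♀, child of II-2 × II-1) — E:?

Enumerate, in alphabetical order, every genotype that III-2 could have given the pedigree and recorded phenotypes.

III-2 ∈ {X^EX^e, X^eX^e}

E/I-1 aff ·: X^eX^e
E/I-2 ? ·: X^EY
E/II-1 aff I-1×I-2: X^eY
E/II-2 un ·: X^EX^E|X^EX^e
E/II-3 un I-1×I-2: X^EX^e
E/III-1 un II-2×II-1: X^EY
E/III-2 ? II-2×II-1: X^EX^e|X^eX^e
⇒ E over [I-1,I-2,II-1,II-2,II-3,III-1,III-2]: 3 consistent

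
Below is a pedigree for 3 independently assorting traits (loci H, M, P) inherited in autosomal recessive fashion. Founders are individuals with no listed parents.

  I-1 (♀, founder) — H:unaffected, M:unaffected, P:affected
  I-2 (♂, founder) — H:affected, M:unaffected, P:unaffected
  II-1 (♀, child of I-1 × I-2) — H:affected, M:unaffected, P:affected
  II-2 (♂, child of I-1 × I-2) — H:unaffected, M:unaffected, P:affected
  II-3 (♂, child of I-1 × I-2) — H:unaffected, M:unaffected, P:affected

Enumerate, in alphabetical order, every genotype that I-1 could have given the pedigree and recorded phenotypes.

H/I-1 un ·: Hh
H/I-2 aff ·: hh
H/II-1 aff I-1×I-2: hh
H/II-2 un I-1×I-2: Hh
H/II-3 un I-1×I-2: Hh
⇒ H over [I-1,I-2,II-1,II-2,II-3]: 1 consistent
M/I-1 un ·: MM|Mm
M/I-2 un ·: MM|Mm
M/II-1 un I-1×I-2: MM|Mm
M/II-2 un I-1×I-2: MM|Mm
M/II-3 un I-1×I-2: MM|Mm
⇒ M over [I-1,I-2,II-1,II-2,II-3]: 25 consistent
P/I-1 aff ·: pp
P/I-2 un ·: Pp
P/II-1 aff I-1×I-2: pp
P/II-2 aff I-1×I-2: pp
P/II-3 aff I-1×I-2: pp
⇒ P over [I-1,I-2,II-1,II-2,II-3]: 1 consistent

I-1 ∈ {Hh MM pp, Hh Mm pp}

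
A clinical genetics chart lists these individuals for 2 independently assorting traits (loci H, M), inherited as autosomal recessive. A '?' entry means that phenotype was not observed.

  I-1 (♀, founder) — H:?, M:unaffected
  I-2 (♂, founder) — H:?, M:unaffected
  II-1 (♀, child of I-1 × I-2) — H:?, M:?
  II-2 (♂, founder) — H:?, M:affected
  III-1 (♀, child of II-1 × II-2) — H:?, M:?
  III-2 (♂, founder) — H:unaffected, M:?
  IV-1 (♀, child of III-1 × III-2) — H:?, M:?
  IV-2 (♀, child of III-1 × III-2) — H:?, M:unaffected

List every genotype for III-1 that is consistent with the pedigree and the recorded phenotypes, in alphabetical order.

III-1 ∈ {HH Mm, HH mm, Hh Mm, Hh mm, hh Mm, hh mm}

H/I-1 ? ·: HH|Hh|hh
H/I-2 ? ·: HH|Hh|hh
H/II-1 ? I-1×I-2: HH|Hh|hh
H/II-2 ? ·: HH|Hh|hh
H/III-1 ? II-1×II-2: HH|Hh|hh
H/III-2 un ·: HH|Hh
H/IV-1 ? III-1×III-2: HH|Hh|hh
H/IV-2 ? III-1×III-2: HH|Hh|hh
⇒ H over [I-1,I-2,II-1,II-2,III-1,III-2,IV-1,IV-2]: 701 consistent
M/I-1 un ·: MM|Mm
M/I-2 un ·: MM|Mm
M/II-1 ? I-1×I-2: MM|Mm|mm
M/II-2 aff ·: mm
M/III-1 ? II-1×II-2: Mm|mm
M/III-2 ? ·: MM|Mm|mm
M/IV-1 ? III-1×III-2: MM|Mm|mm
M/IV-2 un III-1×III-2: MM|Mm
⇒ M over [I-1,I-2,II-1,II-2,III-1,III-2,IV-1,IV-2]: 96 consistent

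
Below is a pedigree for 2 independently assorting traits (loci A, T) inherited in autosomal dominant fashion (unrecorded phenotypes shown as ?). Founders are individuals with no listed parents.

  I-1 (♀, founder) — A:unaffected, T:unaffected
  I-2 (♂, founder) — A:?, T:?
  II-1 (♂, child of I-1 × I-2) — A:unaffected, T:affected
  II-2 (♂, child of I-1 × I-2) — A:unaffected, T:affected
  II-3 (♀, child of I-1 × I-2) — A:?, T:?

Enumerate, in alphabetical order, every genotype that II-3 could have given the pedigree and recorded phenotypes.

II-3 ∈ {Aa Tt, Aa tt, aa Tt, aa tt}

A/I-1 un ·: aa
A/I-2 ? ·: aa|Aa
A/II-1 un I-1×I-2: aa
A/II-2 un I-1×I-2: aa
A/II-3 ? I-1×I-2: aa|Aa
⇒ A over [I-1,I-2,II-1,II-2,II-3]: 3 consistent
T/I-1 un ·: tt
T/I-2 ? ·: Tt|TT
T/II-1 aff I-1×I-2: Tt
T/II-2 aff I-1×I-2: Tt
T/II-3 ? I-1×I-2: tt|Tt
⇒ T over [I-1,I-2,II-1,II-2,II-3]: 3 consistent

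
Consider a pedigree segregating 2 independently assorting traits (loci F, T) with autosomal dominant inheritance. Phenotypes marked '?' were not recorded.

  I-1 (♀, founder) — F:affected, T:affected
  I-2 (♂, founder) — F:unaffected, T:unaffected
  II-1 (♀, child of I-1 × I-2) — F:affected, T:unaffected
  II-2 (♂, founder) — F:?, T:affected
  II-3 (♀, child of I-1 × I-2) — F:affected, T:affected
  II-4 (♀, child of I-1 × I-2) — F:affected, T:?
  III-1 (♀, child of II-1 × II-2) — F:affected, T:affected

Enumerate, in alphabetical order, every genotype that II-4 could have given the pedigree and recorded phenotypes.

II-4 ∈ {Ff Tt, Ff tt}

F/I-1 aff ·: Ff|FF
F/I-2 un ·: ff
F/II-1 aff I-1×I-2: Ff
F/II-2 ? ·: ff|Ff|FF
F/II-3 aff I-1×I-2: Ff
F/II-4 aff I-1×I-2: Ff
F/III-1 aff II-1×II-2: Ff|FF
⇒ F over [I-1,I-2,II-1,II-2,II-3,II-4,III-1]: 10 consistent
T/I-1 aff ·: Tt
T/I-2 un ·: tt
T/II-1 un I-1×I-2: tt
T/II-2 aff ·: Tt|TT
T/II-3 aff I-1×I-2: Tt
T/II-4 ? I-1×I-2: tt|Tt
T/III-1 aff II-1×II-2: Tt
⇒ T over [I-1,I-2,II-1,II-2,II-3,II-4,III-1]: 4 consistent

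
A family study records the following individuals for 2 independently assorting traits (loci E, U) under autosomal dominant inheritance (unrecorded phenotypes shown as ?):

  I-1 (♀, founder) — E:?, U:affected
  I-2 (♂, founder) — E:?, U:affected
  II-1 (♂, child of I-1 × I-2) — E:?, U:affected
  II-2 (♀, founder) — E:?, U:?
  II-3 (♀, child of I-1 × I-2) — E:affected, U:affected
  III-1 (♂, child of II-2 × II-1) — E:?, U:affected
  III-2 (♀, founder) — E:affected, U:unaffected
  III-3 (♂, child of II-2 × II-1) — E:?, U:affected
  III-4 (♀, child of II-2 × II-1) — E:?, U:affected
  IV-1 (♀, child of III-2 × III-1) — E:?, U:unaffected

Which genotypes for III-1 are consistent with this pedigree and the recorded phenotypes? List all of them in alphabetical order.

III-1 ∈ {EE Uu, Ee Uu, ee Uu}

E/I-1 ? ·: ee|Ee|EE
E/I-2 ? ·: ee|Ee|EE
E/II-1 ? I-1×I-2: ee|Ee|EE
E/II-2 ? ·: ee|Ee|EE
E/II-3 aff I-1×I-2: Ee|EE
E/III-1 ? II-2×II-1: ee|Ee|EE
E/III-2 aff ·: Ee|EE
E/III-3 ? II-2×II-1: ee|Ee|EE
E/III-4 ? II-2×II-1: ee|Ee|EE
E/IV-1 ? III-2×III-1: ee|Ee|EE
⇒ E over [I-1,I-2,II-1,II-2,II-3,III-1,III-2,III-3,III-4,IV-1]: 2070 consistent
U/I-1 aff ·: Uu|UU
U/I-2 aff ·: Uu|UU
U/II-1 aff I-1×I-2: Uu|UU
U/II-2 ? ·: uu|Uu|UU
U/II-3 aff I-1×I-2: Uu|UU
U/III-1 aff II-2×II-1: Uu
U/III-2 un ·: uu
U/III-3 aff II-2×II-1: Uu|UU
U/III-4 aff II-2×II-1: Uu|UU
U/IV-1 un III-2×III-1: uu
⇒ U over [I-1,I-2,II-1,II-2,II-3,III-1,III-2,III-3,III-4,IV-1]: 89 consistent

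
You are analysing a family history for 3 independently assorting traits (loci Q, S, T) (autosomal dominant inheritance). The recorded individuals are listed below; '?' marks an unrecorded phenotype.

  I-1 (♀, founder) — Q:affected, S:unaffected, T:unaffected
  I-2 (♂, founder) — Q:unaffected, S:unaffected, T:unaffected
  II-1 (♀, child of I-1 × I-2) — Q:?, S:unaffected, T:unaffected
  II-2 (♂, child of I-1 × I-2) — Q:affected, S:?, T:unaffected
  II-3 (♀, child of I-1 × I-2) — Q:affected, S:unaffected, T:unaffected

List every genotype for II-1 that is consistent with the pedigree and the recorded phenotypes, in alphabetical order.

II-1 ∈ {Qq ss tt, qq ss tt}

Q/I-1 aff ·: Qq|QQ
Q/I-2 un ·: qq
Q/II-1 ? I-1×I-2: qq|Qq
Q/II-2 aff I-1×I-2: Qq
Q/II-3 aff I-1×I-2: Qq
⇒ Q over [I-1,I-2,II-1,II-2,II-3]: 3 consistent
S/I-1 un ·: ss
S/I-2 un ·: ss
S/II-1 un I-1×I-2: ss
S/II-2 ? I-1×I-2: ss
S/II-3 un I-1×I-2: ss
⇒ S over [I-1,I-2,II-1,II-2,II-3]: 1 consistent
T/I-1 un ·: tt
T/I-2 un ·: tt
T/II-1 un I-1×I-2: tt
T/II-2 un I-1×I-2: tt
T/II-3 un I-1×I-2: tt
⇒ T over [I-1,I-2,II-1,II-2,II-3]: 1 consistent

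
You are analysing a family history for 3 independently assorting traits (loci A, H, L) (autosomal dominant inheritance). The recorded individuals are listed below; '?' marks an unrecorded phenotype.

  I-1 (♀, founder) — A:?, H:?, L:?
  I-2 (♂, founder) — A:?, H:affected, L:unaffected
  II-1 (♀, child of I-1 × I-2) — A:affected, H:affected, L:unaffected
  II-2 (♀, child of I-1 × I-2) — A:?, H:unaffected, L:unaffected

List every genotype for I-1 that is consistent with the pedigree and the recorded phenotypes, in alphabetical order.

A/I-1 ? ·: aa|Aa|AA
A/I-2 ? ·: aa|Aa|AA
A/II-1 aff I-1×I-2: Aa|AA
A/II-2 ? I-1×I-2: aa|Aa|AA
⇒ A over [I-1,I-2,II-1,II-2]: 21 consistent
H/I-1 ? ·: hh|Hh
H/I-2 aff ·: Hh
H/II-1 aff I-1×I-2: Hh|HH
H/II-2 un I-1×I-2: hh
⇒ H over [I-1,I-2,II-1,II-2]: 3 consistent
L/I-1 ? ·: ll|Ll
L/I-2 un ·: ll
L/II-1 un I-1×I-2: ll
L/II-2 un I-1×I-2: ll
⇒ L over [I-1,I-2,II-1,II-2]: 2 consistent

I-1 ∈ {AA Hh Ll, AA Hh ll, AA hh Ll, AA hh ll, Aa Hh Ll, Aa Hh ll, Aa hh Ll, Aa hh ll, aa Hh Ll, aa Hh ll, aa hh Ll, aa hh ll}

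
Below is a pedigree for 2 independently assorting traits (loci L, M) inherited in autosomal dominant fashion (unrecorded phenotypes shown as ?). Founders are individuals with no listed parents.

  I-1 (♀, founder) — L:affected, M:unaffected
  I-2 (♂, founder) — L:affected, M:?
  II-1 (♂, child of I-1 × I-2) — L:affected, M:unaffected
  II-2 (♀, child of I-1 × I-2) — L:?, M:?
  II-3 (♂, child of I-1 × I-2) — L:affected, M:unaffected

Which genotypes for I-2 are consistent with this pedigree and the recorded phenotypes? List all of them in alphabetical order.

I-2 ∈ {LL Mm, LL mm, Ll Mm, Ll mm}

L/I-1 aff ·: Ll|LL
L/I-2 aff ·: Ll|LL
L/II-1 aff I-1×I-2: Ll|LL
L/II-2 ? I-1×I-2: ll|Ll|LL
L/II-3 aff I-1×I-2: Ll|LL
⇒ L over [I-1,I-2,II-1,II-2,II-3]: 29 consistent
M/I-1 un ·: mm
M/I-2 ? ·: mm|Mm
M/II-1 un I-1×I-2: mm
M/II-2 ? I-1×I-2: mm|Mm
M/II-3 un I-1×I-2: mm
⇒ M over [I-1,I-2,II-1,II-2,II-3]: 3 consistent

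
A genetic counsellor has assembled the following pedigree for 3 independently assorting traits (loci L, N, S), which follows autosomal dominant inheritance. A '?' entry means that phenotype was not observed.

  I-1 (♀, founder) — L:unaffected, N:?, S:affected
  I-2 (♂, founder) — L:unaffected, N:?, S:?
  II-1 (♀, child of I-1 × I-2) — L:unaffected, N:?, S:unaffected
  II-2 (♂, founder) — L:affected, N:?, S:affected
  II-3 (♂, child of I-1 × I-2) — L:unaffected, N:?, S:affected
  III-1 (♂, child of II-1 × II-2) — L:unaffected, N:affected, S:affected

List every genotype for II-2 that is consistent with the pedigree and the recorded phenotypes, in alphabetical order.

II-2 ∈ {Ll NN SS, Ll NN Ss, Ll Nn SS, Ll Nn Ss, Ll nn SS, Ll nn Ss}

L/I-1 un ·: ll
L/I-2 un ·: ll
L/II-1 un I-1×I-2: ll
L/II-2 aff ·: Ll
L/II-3 un I-1×I-2: ll
L/III-1 un II-1×II-2: ll
⇒ L over [I-1,I-2,II-1,II-2,II-3,III-1]: 1 consistent
N/I-1 ? ·: nn|Nn|NN
N/I-2 ? ·: nn|Nn|NN
N/II-1 ? I-1×I-2: nn|Nn|NN
N/II-2 ? ·: nn|Nn|NN
N/II-3 ? I-1×I-2: nn|Nn|NN
N/III-1 aff II-1×II-2: Nn|NN
⇒ N over [I-1,I-2,II-1,II-2,II-3,III-1]: 113 consistent
S/I-1 aff ·: Ss
S/I-2 ? ·: ss|Ss
S/II-1 un I-1×I-2: ss
S/II-2 aff ·: Ss|SS
S/II-3 aff I-1×I-2: Ss|SS
S/III-1 aff II-1×II-2: Ss
⇒ S over [I-1,I-2,II-1,II-2,II-3,III-1]: 6 consistent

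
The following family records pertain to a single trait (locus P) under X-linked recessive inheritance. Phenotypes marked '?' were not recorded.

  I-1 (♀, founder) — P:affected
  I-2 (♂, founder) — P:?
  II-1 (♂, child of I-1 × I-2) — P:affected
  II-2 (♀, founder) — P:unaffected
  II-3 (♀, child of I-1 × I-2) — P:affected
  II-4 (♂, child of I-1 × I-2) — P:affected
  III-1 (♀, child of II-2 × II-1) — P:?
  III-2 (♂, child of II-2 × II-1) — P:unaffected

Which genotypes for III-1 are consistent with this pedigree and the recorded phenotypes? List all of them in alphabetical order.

III-1 ∈ {X^PX^p, X^pX^p}

P/I-1 aff ·: X^pX^p
P/I-2 ? ·: X^pY
P/II-1 aff I-1×I-2: X^pY
P/II-2 un ·: X^PX^P|X^PX^p
P/II-3 aff I-1×I-2: X^pX^p
P/II-4 aff I-1×I-2: X^pY
P/III-1 ? II-2×II-1: X^PX^p|X^pX^p
P/III-2 un II-2×II-1: X^PY
⇒ P over [I-1,I-2,II-1,II-2,II-3,II-4,III-1,III-2]: 3 consistent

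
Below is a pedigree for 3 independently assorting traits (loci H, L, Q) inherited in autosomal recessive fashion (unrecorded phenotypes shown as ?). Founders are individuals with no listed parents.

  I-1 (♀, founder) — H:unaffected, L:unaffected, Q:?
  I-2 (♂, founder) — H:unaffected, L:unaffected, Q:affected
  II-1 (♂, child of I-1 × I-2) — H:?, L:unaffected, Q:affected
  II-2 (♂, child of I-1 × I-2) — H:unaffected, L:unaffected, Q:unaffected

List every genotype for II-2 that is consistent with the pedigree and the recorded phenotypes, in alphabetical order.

H/I-1 un ·: HH|Hh
H/I-2 un ·: HH|Hh
H/II-1 ? I-1×I-2: HH|Hh|hh
H/II-2 un I-1×I-2: HH|Hh
⇒ H over [I-1,I-2,II-1,II-2]: 15 consistent
L/I-1 un ·: LL|Ll
L/I-2 un ·: LL|Ll
L/II-1 un I-1×I-2: LL|Ll
L/II-2 un I-1×I-2: LL|Ll
⇒ L over [I-1,I-2,II-1,II-2]: 13 consistent
Q/I-1 ? ·: Qq
Q/I-2 aff ·: qq
Q/II-1 aff I-1×I-2: qq
Q/II-2 un I-1×I-2: Qq
⇒ Q over [I-1,I-2,II-1,II-2]: 1 consistent

II-2 ∈ {HH LL Qq, HH Ll Qq, Hh LL Qq, Hh Ll Qq}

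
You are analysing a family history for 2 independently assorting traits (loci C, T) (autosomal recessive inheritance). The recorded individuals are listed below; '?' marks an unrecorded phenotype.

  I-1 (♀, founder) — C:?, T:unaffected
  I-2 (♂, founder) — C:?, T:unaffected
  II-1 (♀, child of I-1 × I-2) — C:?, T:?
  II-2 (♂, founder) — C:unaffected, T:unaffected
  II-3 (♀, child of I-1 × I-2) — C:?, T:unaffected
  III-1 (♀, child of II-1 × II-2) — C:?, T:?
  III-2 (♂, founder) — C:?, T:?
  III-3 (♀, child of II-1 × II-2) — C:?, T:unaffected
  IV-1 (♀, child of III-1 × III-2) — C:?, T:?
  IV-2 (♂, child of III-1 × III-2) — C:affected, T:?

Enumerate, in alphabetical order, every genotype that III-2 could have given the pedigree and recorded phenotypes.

C/I-1 ? ·: CC|Cc|cc
C/I-2 ? ·: CC|Cc|cc
C/II-1 ? I-1×I-2: CC|Cc|cc
C/II-2 un ·: CC|Cc
C/II-3 ? I-1×I-2: CC|Cc|cc
C/III-1 ? II-1×II-2: Cc|cc
C/III-2 ? ·: Cc|cc
C/III-3 ? II-1×II-2: CC|Cc|cc
C/IV-1 ? III-1×III-2: CC|Cc|cc
C/IV-2 aff III-1×III-2: cc
⇒ C over [I-1,I-2,II-1,II-2,II-3,III-1,III-2,III-3,IV-1,IV-2]: 690 consistent
T/I-1 un ·: TT|Tt
T/I-2 un ·: TT|Tt
T/II-1 ? I-1×I-2: TT|Tt|tt
T/II-2 un ·: TT|Tt
T/II-3 un I-1×I-2: TT|Tt
T/III-1 ? II-1×II-2: TT|Tt|tt
T/III-2 ? ·: TT|Tt|tt
T/III-3 un II-1×II-2: TT|Tt
T/IV-1 ? III-1×III-2: TT|Tt|tt
T/IV-2 ? III-1×III-2: TT|Tt|tt
⇒ T over [I-1,I-2,II-1,II-2,II-3,III-1,III-2,III-3,IV-1,IV-2]: 1068 consistent

III-2 ∈ {Cc TT, Cc Tt, Cc tt, cc TT, cc Tt, cc tt}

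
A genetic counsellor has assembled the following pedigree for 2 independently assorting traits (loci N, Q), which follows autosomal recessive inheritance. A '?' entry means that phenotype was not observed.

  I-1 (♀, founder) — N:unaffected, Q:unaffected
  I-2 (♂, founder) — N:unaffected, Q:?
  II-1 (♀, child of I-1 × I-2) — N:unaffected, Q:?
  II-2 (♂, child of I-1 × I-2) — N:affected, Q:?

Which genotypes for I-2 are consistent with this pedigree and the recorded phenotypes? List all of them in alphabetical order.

I-2 ∈ {Nn QQ, Nn Qq, Nn qq}

N/I-1 un ·: Nn
N/I-2 un ·: Nn
N/II-1 un I-1×I-2: NN|Nn
N/II-2 aff I-1×I-2: nn
⇒ N over [I-1,I-2,II-1,II-2]: 2 consistent
Q/I-1 un ·: QQ|Qq
Q/I-2 ? ·: QQ|Qq|qq
Q/II-1 ? I-1×I-2: QQ|Qq|qq
Q/II-2 ? I-1×I-2: QQ|Qq|qq
⇒ Q over [I-1,I-2,II-1,II-2]: 23 consistent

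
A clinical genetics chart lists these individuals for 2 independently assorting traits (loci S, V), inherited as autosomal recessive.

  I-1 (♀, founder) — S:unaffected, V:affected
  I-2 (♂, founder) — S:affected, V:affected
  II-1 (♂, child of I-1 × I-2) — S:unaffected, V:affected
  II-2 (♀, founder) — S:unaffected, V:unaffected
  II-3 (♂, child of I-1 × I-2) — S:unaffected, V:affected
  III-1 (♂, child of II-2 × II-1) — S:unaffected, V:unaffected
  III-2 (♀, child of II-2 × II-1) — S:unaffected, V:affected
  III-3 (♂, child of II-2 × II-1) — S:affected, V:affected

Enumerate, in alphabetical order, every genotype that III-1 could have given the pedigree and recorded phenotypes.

III-1 ∈ {SS Vv, Ss Vv}

S/I-1 un ·: SS|Ss
S/I-2 aff ·: ss
S/II-1 un I-1×I-2: Ss
S/II-2 un ·: Ss
S/II-3 un I-1×I-2: Ss
S/III-1 un II-2×II-1: SS|Ss
S/III-2 un II-2×II-1: SS|Ss
S/III-3 aff II-2×II-1: ss
⇒ S over [I-1,I-2,II-1,II-2,II-3,III-1,III-2,III-3]: 8 consistent
V/I-1 aff ·: vv
V/I-2 aff ·: vv
V/II-1 aff I-1×I-2: vv
V/II-2 un ·: Vv
V/II-3 aff I-1×I-2: vv
V/III-1 un II-2×II-1: Vv
V/III-2 aff II-2×II-1: vv
V/III-3 aff II-2×II-1: vv
⇒ V over [I-1,I-2,II-1,II-2,II-3,III-1,III-2,III-3]: 1 consistent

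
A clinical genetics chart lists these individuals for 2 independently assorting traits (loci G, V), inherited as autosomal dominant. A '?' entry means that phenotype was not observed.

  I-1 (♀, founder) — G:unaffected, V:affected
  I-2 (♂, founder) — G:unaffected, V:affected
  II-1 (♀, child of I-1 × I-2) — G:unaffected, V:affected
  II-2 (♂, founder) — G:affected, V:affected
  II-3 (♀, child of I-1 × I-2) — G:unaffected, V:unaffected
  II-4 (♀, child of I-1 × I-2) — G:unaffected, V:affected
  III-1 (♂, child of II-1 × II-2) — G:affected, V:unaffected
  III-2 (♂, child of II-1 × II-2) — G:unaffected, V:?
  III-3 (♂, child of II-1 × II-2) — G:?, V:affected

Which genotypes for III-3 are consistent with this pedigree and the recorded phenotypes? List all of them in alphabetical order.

III-3 ∈ {Gg VV, Gg Vv, gg VV, gg Vv}

G/I-1 un ·: gg
G/I-2 un ·: gg
G/II-1 un I-1×I-2: gg
G/II-2 aff ·: Gg
G/II-3 un I-1×I-2: gg
G/II-4 un I-1×I-2: gg
G/III-1 aff II-1×II-2: Gg
G/III-2 un II-1×II-2: gg
G/III-3 ? II-1×II-2: gg|Gg
⇒ G over [I-1,I-2,II-1,II-2,II-3,II-4,III-1,III-2,III-3]: 2 consistent
V/I-1 aff ·: Vv
V/I-2 aff ·: Vv
V/II-1 aff I-1×I-2: Vv
V/II-2 aff ·: Vv
V/II-3 un I-1×I-2: vv
V/II-4 aff I-1×I-2: Vv|VV
V/III-1 un II-1×II-2: vv
V/III-2 ? II-1×II-2: vv|Vv|VV
V/III-3 aff II-1×II-2: Vv|VV
⇒ V over [I-1,I-2,II-1,II-2,II-3,II-4,III-1,III-2,III-3]: 12 consistent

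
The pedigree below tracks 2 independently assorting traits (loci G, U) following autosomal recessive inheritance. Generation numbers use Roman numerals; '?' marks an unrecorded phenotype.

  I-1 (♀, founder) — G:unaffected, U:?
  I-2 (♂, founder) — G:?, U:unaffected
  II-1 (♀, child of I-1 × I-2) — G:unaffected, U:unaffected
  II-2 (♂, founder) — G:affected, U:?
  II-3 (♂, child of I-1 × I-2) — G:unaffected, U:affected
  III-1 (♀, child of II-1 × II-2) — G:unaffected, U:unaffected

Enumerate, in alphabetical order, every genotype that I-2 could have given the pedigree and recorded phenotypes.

I-2 ∈ {GG Uu, Gg Uu, gg Uu}

G/I-1 un ·: GG|Gg
G/I-2 ? ·: GG|Gg|gg
G/II-1 un I-1×I-2: GG|Gg
G/II-2 aff ·: gg
G/II-3 un I-1×I-2: GG|Gg
G/III-1 un II-1×II-2: Gg
⇒ G over [I-1,I-2,II-1,II-2,II-3,III-1]: 15 consistent
U/I-1 ? ·: Uu|uu
U/I-2 un ·: Uu
U/II-1 un I-1×I-2: UU|Uu
U/II-2 ? ·: UU|Uu|uu
U/II-3 aff I-1×I-2: uu
U/III-1 un II-1×II-2: UU|Uu
⇒ U over [I-1,I-2,II-1,II-2,II-3,III-1]: 14 consistent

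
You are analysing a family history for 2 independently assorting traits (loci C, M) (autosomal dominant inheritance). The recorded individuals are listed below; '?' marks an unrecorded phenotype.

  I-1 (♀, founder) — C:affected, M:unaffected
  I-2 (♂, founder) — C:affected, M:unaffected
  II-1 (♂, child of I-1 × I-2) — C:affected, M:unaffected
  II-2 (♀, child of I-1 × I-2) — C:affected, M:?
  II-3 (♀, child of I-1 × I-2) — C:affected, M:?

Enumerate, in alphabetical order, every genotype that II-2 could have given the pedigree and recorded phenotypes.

II-2 ∈ {CC mm, Cc mm}

C/I-1 aff ·: Cc|CC
C/I-2 aff ·: Cc|CC
C/II-1 aff I-1×I-2: Cc|CC
C/II-2 aff I-1×I-2: Cc|CC
C/II-3 aff I-1×I-2: Cc|CC
⇒ C over [I-1,I-2,II-1,II-2,II-3]: 25 consistent
M/I-1 un ·: mm
M/I-2 un ·: mm
M/II-1 un I-1×I-2: mm
M/II-2 ? I-1×I-2: mm
M/II-3 ? I-1×I-2: mm
⇒ M over [I-1,I-2,II-1,II-2,II-3]: 1 consistent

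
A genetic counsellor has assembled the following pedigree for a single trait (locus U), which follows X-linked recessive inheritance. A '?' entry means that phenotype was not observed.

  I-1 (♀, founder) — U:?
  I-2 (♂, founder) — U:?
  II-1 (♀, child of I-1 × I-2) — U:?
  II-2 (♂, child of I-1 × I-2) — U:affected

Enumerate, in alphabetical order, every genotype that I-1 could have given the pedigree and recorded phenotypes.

U/I-1 ? ·: X^UX^u|X^uX^u
U/I-2 ? ·: X^UY|X^uY
U/II-1 ? I-1×I-2: X^UX^U|X^UX^u|X^uX^u
U/II-2 aff I-1×I-2: X^uY
⇒ U over [I-1,I-2,II-1,II-2]: 6 consistent

I-1 ∈ {X^UX^u, X^uX^u}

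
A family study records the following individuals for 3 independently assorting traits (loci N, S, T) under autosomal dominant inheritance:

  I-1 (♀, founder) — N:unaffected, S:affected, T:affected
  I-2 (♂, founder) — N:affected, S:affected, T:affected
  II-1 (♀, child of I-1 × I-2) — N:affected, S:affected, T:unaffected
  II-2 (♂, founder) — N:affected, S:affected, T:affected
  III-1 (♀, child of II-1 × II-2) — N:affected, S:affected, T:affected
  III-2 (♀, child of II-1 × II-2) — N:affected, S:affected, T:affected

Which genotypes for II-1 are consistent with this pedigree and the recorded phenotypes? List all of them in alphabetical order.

II-1 ∈ {Nn SS tt, Nn Ss tt}

N/I-1 un ·: nn
N/I-2 aff ·: Nn|NN
N/II-1 aff I-1×I-2: Nn
N/II-2 aff ·: Nn|NN
N/III-1 aff II-1×II-2: Nn|NN
N/III-2 aff II-1×II-2: Nn|NN
⇒ N over [I-1,I-2,II-1,II-2,III-1,III-2]: 16 consistent
S/I-1 aff ·: Ss|SS
S/I-2 aff ·: Ss|SS
S/II-1 aff I-1×I-2: Ss|SS
S/II-2 aff ·: Ss|SS
S/III-1 aff II-1×II-2: Ss|SS
S/III-2 aff II-1×II-2: Ss|SS
⇒ S over [I-1,I-2,II-1,II-2,III-1,III-2]: 44 consistent
T/I-1 aff ·: Tt
T/I-2 aff ·: Tt
T/II-1 un I-1×I-2: tt
T/II-2 aff ·: Tt|TT
T/III-1 aff II-1×II-2: Tt
T/III-2 aff II-1×II-2: Tt
⇒ T over [I-1,I-2,II-1,II-2,III-1,III-2]: 2 consistent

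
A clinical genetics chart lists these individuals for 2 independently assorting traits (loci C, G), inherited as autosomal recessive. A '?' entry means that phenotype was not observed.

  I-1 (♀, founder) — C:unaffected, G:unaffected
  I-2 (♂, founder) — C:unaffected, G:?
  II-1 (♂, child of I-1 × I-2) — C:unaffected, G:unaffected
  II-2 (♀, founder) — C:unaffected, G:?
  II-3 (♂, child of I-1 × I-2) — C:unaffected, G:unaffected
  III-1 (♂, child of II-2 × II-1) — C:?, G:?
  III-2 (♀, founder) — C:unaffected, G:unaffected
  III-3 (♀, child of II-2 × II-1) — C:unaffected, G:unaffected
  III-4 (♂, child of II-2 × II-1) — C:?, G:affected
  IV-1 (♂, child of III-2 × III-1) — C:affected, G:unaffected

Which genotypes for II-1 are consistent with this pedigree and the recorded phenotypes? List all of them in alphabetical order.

C/I-1 un ·: CC|Cc
C/I-2 un ·: CC|Cc
C/II-1 un I-1×I-2: CC|Cc
C/II-2 un ·: CC|Cc
C/II-3 un I-1×I-2: CC|Cc
C/III-1 ? II-2×II-1: Cc|cc
C/III-2 un ·: Cc
C/III-3 un II-2×II-1: CC|Cc
C/III-4 ? II-2×II-1: CC|Cc|cc
C/IV-1 aff III-2×III-1: cc
⇒ C over [I-1,I-2,II-1,II-2,II-3,III-1,III-2,III-3,III-4,IV-1]: 124 consistent
G/I-1 un ·: GG|Gg
G/I-2 ? ·: GG|Gg|gg
G/II-1 un I-1×I-2: Gg
G/II-2 ? ·: Gg|gg
G/II-3 un I-1×I-2: GG|Gg
G/III-1 ? II-2×II-1: GG|Gg|gg
G/III-2 un ·: GG|Gg
G/III-3 un II-2×II-1: GG|Gg
G/III-4 aff II-2×II-1: gg
G/IV-1 un III-2×III-1: GG|Gg
⇒ G over [I-1,I-2,II-1,II-2,II-3,III-1,III-2,III-3,III-4,IV-1]: 192 consistent

II-1 ∈ {CC Gg, Cc Gg}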